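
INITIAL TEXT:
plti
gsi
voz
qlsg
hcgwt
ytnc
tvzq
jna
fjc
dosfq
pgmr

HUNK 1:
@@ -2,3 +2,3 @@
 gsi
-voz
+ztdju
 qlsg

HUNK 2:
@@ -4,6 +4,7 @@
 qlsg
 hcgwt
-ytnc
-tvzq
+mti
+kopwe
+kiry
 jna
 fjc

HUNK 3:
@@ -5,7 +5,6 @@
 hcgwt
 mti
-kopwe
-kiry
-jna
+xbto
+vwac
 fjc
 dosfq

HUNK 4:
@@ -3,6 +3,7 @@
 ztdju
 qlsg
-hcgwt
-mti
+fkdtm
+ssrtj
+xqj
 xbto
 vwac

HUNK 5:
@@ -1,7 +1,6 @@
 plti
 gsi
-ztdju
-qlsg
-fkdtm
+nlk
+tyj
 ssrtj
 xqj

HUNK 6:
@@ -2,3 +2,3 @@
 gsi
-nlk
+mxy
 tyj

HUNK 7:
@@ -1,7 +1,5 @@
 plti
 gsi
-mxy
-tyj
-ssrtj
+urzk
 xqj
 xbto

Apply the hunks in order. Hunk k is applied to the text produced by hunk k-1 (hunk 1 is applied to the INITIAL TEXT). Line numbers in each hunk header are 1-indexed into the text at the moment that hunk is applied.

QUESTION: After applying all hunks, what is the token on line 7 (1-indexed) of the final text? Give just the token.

Hunk 1: at line 2 remove [voz] add [ztdju] -> 11 lines: plti gsi ztdju qlsg hcgwt ytnc tvzq jna fjc dosfq pgmr
Hunk 2: at line 4 remove [ytnc,tvzq] add [mti,kopwe,kiry] -> 12 lines: plti gsi ztdju qlsg hcgwt mti kopwe kiry jna fjc dosfq pgmr
Hunk 3: at line 5 remove [kopwe,kiry,jna] add [xbto,vwac] -> 11 lines: plti gsi ztdju qlsg hcgwt mti xbto vwac fjc dosfq pgmr
Hunk 4: at line 3 remove [hcgwt,mti] add [fkdtm,ssrtj,xqj] -> 12 lines: plti gsi ztdju qlsg fkdtm ssrtj xqj xbto vwac fjc dosfq pgmr
Hunk 5: at line 1 remove [ztdju,qlsg,fkdtm] add [nlk,tyj] -> 11 lines: plti gsi nlk tyj ssrtj xqj xbto vwac fjc dosfq pgmr
Hunk 6: at line 2 remove [nlk] add [mxy] -> 11 lines: plti gsi mxy tyj ssrtj xqj xbto vwac fjc dosfq pgmr
Hunk 7: at line 1 remove [mxy,tyj,ssrtj] add [urzk] -> 9 lines: plti gsi urzk xqj xbto vwac fjc dosfq pgmr
Final line 7: fjc

Answer: fjc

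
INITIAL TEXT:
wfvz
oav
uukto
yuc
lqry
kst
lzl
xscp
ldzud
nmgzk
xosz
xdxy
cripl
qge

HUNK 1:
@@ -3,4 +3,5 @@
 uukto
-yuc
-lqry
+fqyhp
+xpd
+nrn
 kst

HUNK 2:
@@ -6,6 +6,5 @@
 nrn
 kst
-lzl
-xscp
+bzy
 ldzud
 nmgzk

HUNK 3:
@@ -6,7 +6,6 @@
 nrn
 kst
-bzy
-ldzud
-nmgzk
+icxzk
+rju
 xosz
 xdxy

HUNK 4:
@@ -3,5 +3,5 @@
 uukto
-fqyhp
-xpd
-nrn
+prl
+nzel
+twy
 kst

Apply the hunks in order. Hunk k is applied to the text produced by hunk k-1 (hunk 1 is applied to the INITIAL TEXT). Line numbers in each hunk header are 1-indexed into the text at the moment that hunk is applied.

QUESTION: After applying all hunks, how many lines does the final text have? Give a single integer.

Answer: 13

Derivation:
Hunk 1: at line 3 remove [yuc,lqry] add [fqyhp,xpd,nrn] -> 15 lines: wfvz oav uukto fqyhp xpd nrn kst lzl xscp ldzud nmgzk xosz xdxy cripl qge
Hunk 2: at line 6 remove [lzl,xscp] add [bzy] -> 14 lines: wfvz oav uukto fqyhp xpd nrn kst bzy ldzud nmgzk xosz xdxy cripl qge
Hunk 3: at line 6 remove [bzy,ldzud,nmgzk] add [icxzk,rju] -> 13 lines: wfvz oav uukto fqyhp xpd nrn kst icxzk rju xosz xdxy cripl qge
Hunk 4: at line 3 remove [fqyhp,xpd,nrn] add [prl,nzel,twy] -> 13 lines: wfvz oav uukto prl nzel twy kst icxzk rju xosz xdxy cripl qge
Final line count: 13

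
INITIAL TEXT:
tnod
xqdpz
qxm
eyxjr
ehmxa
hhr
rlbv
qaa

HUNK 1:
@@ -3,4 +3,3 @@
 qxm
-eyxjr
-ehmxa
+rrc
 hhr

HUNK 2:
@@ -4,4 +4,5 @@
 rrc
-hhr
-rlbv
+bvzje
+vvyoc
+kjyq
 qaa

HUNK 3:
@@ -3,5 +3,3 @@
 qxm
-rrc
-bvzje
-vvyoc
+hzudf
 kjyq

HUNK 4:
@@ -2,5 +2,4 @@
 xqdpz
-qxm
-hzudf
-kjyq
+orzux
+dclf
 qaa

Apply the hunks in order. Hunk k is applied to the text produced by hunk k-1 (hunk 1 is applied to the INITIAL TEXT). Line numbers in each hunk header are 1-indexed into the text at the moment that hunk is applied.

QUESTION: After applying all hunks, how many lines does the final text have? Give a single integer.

Answer: 5

Derivation:
Hunk 1: at line 3 remove [eyxjr,ehmxa] add [rrc] -> 7 lines: tnod xqdpz qxm rrc hhr rlbv qaa
Hunk 2: at line 4 remove [hhr,rlbv] add [bvzje,vvyoc,kjyq] -> 8 lines: tnod xqdpz qxm rrc bvzje vvyoc kjyq qaa
Hunk 3: at line 3 remove [rrc,bvzje,vvyoc] add [hzudf] -> 6 lines: tnod xqdpz qxm hzudf kjyq qaa
Hunk 4: at line 2 remove [qxm,hzudf,kjyq] add [orzux,dclf] -> 5 lines: tnod xqdpz orzux dclf qaa
Final line count: 5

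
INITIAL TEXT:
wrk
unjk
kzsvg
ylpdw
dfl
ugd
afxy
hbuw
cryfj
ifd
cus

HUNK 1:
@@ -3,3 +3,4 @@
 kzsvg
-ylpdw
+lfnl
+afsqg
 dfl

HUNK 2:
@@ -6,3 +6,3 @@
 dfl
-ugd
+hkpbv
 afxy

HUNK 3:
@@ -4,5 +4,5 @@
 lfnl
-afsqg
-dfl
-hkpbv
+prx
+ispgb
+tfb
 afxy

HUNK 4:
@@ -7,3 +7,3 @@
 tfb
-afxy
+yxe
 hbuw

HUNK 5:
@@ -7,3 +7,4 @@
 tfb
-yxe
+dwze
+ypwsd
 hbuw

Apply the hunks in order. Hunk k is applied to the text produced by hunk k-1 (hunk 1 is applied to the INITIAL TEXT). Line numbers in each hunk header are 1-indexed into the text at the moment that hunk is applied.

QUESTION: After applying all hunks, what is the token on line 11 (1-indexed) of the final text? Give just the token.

Answer: cryfj

Derivation:
Hunk 1: at line 3 remove [ylpdw] add [lfnl,afsqg] -> 12 lines: wrk unjk kzsvg lfnl afsqg dfl ugd afxy hbuw cryfj ifd cus
Hunk 2: at line 6 remove [ugd] add [hkpbv] -> 12 lines: wrk unjk kzsvg lfnl afsqg dfl hkpbv afxy hbuw cryfj ifd cus
Hunk 3: at line 4 remove [afsqg,dfl,hkpbv] add [prx,ispgb,tfb] -> 12 lines: wrk unjk kzsvg lfnl prx ispgb tfb afxy hbuw cryfj ifd cus
Hunk 4: at line 7 remove [afxy] add [yxe] -> 12 lines: wrk unjk kzsvg lfnl prx ispgb tfb yxe hbuw cryfj ifd cus
Hunk 5: at line 7 remove [yxe] add [dwze,ypwsd] -> 13 lines: wrk unjk kzsvg lfnl prx ispgb tfb dwze ypwsd hbuw cryfj ifd cus
Final line 11: cryfj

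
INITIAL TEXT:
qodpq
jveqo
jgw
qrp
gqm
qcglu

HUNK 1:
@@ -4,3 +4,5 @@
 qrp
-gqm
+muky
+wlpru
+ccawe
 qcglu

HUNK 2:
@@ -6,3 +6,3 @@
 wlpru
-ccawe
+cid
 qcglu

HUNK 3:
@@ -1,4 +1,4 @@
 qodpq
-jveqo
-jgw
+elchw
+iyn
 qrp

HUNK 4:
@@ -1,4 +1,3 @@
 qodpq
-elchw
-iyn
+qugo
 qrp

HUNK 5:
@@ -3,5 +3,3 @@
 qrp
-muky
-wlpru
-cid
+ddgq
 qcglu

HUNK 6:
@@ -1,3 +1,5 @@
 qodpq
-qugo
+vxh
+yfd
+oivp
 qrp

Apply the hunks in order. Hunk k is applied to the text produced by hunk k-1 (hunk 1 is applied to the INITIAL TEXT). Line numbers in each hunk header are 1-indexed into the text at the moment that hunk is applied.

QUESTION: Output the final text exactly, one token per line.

Answer: qodpq
vxh
yfd
oivp
qrp
ddgq
qcglu

Derivation:
Hunk 1: at line 4 remove [gqm] add [muky,wlpru,ccawe] -> 8 lines: qodpq jveqo jgw qrp muky wlpru ccawe qcglu
Hunk 2: at line 6 remove [ccawe] add [cid] -> 8 lines: qodpq jveqo jgw qrp muky wlpru cid qcglu
Hunk 3: at line 1 remove [jveqo,jgw] add [elchw,iyn] -> 8 lines: qodpq elchw iyn qrp muky wlpru cid qcglu
Hunk 4: at line 1 remove [elchw,iyn] add [qugo] -> 7 lines: qodpq qugo qrp muky wlpru cid qcglu
Hunk 5: at line 3 remove [muky,wlpru,cid] add [ddgq] -> 5 lines: qodpq qugo qrp ddgq qcglu
Hunk 6: at line 1 remove [qugo] add [vxh,yfd,oivp] -> 7 lines: qodpq vxh yfd oivp qrp ddgq qcglu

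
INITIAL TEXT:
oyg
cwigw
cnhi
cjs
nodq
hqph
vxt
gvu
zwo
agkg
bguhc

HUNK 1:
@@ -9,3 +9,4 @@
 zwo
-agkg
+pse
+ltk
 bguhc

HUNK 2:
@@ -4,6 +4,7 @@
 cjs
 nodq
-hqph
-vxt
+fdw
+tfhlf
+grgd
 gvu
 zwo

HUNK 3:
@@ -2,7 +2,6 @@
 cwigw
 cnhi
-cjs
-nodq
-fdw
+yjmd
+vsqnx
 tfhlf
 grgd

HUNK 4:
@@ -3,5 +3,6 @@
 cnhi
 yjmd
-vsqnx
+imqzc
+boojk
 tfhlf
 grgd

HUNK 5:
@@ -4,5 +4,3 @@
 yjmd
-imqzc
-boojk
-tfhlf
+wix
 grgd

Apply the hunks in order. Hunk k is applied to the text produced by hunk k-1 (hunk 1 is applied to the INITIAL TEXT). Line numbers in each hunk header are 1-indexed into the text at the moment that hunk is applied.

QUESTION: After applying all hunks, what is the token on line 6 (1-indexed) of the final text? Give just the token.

Hunk 1: at line 9 remove [agkg] add [pse,ltk] -> 12 lines: oyg cwigw cnhi cjs nodq hqph vxt gvu zwo pse ltk bguhc
Hunk 2: at line 4 remove [hqph,vxt] add [fdw,tfhlf,grgd] -> 13 lines: oyg cwigw cnhi cjs nodq fdw tfhlf grgd gvu zwo pse ltk bguhc
Hunk 3: at line 2 remove [cjs,nodq,fdw] add [yjmd,vsqnx] -> 12 lines: oyg cwigw cnhi yjmd vsqnx tfhlf grgd gvu zwo pse ltk bguhc
Hunk 4: at line 3 remove [vsqnx] add [imqzc,boojk] -> 13 lines: oyg cwigw cnhi yjmd imqzc boojk tfhlf grgd gvu zwo pse ltk bguhc
Hunk 5: at line 4 remove [imqzc,boojk,tfhlf] add [wix] -> 11 lines: oyg cwigw cnhi yjmd wix grgd gvu zwo pse ltk bguhc
Final line 6: grgd

Answer: grgd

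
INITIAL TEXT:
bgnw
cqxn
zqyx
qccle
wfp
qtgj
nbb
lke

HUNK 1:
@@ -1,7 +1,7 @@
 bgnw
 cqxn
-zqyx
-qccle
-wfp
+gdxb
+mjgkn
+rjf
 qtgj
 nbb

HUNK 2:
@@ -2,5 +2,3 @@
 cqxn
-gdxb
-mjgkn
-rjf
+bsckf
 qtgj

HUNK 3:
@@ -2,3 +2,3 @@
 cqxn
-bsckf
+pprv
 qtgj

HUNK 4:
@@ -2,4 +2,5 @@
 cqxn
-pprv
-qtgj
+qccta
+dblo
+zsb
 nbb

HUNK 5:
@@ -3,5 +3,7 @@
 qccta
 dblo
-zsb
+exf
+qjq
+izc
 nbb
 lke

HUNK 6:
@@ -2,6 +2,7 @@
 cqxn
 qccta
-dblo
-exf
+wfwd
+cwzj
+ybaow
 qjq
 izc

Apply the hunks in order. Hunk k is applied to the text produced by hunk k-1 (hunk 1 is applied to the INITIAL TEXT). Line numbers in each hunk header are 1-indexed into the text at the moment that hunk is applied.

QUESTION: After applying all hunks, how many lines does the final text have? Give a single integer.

Hunk 1: at line 1 remove [zqyx,qccle,wfp] add [gdxb,mjgkn,rjf] -> 8 lines: bgnw cqxn gdxb mjgkn rjf qtgj nbb lke
Hunk 2: at line 2 remove [gdxb,mjgkn,rjf] add [bsckf] -> 6 lines: bgnw cqxn bsckf qtgj nbb lke
Hunk 3: at line 2 remove [bsckf] add [pprv] -> 6 lines: bgnw cqxn pprv qtgj nbb lke
Hunk 4: at line 2 remove [pprv,qtgj] add [qccta,dblo,zsb] -> 7 lines: bgnw cqxn qccta dblo zsb nbb lke
Hunk 5: at line 3 remove [zsb] add [exf,qjq,izc] -> 9 lines: bgnw cqxn qccta dblo exf qjq izc nbb lke
Hunk 6: at line 2 remove [dblo,exf] add [wfwd,cwzj,ybaow] -> 10 lines: bgnw cqxn qccta wfwd cwzj ybaow qjq izc nbb lke
Final line count: 10

Answer: 10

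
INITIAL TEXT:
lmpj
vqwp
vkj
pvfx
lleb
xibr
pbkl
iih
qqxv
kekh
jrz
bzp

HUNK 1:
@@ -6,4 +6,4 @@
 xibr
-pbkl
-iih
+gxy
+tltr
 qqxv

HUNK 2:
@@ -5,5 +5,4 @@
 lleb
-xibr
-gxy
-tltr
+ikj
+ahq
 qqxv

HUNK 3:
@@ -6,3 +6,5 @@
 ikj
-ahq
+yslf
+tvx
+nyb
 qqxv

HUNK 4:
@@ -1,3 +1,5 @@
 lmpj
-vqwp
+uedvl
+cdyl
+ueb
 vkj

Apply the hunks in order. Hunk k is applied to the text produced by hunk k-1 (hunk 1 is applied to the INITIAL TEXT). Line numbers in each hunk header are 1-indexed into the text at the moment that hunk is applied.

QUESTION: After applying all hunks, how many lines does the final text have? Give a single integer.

Answer: 15

Derivation:
Hunk 1: at line 6 remove [pbkl,iih] add [gxy,tltr] -> 12 lines: lmpj vqwp vkj pvfx lleb xibr gxy tltr qqxv kekh jrz bzp
Hunk 2: at line 5 remove [xibr,gxy,tltr] add [ikj,ahq] -> 11 lines: lmpj vqwp vkj pvfx lleb ikj ahq qqxv kekh jrz bzp
Hunk 3: at line 6 remove [ahq] add [yslf,tvx,nyb] -> 13 lines: lmpj vqwp vkj pvfx lleb ikj yslf tvx nyb qqxv kekh jrz bzp
Hunk 4: at line 1 remove [vqwp] add [uedvl,cdyl,ueb] -> 15 lines: lmpj uedvl cdyl ueb vkj pvfx lleb ikj yslf tvx nyb qqxv kekh jrz bzp
Final line count: 15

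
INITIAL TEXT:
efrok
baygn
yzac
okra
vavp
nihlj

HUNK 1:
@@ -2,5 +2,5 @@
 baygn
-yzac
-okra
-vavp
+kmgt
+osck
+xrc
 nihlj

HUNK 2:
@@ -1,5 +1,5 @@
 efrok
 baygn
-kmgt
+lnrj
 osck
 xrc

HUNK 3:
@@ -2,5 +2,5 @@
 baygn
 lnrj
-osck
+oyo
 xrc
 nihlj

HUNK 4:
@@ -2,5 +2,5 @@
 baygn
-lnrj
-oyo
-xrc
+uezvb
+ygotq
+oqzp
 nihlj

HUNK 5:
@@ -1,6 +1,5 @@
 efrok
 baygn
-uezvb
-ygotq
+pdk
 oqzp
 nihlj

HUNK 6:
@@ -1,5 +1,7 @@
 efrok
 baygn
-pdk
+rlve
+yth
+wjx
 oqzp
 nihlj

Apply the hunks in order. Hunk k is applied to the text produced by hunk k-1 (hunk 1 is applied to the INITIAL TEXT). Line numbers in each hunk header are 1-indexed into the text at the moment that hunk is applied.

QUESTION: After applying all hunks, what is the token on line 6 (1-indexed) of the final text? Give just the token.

Hunk 1: at line 2 remove [yzac,okra,vavp] add [kmgt,osck,xrc] -> 6 lines: efrok baygn kmgt osck xrc nihlj
Hunk 2: at line 1 remove [kmgt] add [lnrj] -> 6 lines: efrok baygn lnrj osck xrc nihlj
Hunk 3: at line 2 remove [osck] add [oyo] -> 6 lines: efrok baygn lnrj oyo xrc nihlj
Hunk 4: at line 2 remove [lnrj,oyo,xrc] add [uezvb,ygotq,oqzp] -> 6 lines: efrok baygn uezvb ygotq oqzp nihlj
Hunk 5: at line 1 remove [uezvb,ygotq] add [pdk] -> 5 lines: efrok baygn pdk oqzp nihlj
Hunk 6: at line 1 remove [pdk] add [rlve,yth,wjx] -> 7 lines: efrok baygn rlve yth wjx oqzp nihlj
Final line 6: oqzp

Answer: oqzp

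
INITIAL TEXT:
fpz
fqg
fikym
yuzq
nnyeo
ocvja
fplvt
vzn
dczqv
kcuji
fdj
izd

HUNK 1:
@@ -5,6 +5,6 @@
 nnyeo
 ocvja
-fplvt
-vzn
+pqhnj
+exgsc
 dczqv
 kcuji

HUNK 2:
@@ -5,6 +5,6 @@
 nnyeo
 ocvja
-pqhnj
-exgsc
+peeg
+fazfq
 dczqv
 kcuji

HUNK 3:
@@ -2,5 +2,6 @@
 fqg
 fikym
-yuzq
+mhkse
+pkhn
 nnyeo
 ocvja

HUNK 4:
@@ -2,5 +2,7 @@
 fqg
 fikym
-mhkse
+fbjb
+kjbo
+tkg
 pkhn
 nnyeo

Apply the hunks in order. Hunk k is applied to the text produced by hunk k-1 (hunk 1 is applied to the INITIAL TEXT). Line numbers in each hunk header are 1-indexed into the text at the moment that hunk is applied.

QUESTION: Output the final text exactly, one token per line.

Hunk 1: at line 5 remove [fplvt,vzn] add [pqhnj,exgsc] -> 12 lines: fpz fqg fikym yuzq nnyeo ocvja pqhnj exgsc dczqv kcuji fdj izd
Hunk 2: at line 5 remove [pqhnj,exgsc] add [peeg,fazfq] -> 12 lines: fpz fqg fikym yuzq nnyeo ocvja peeg fazfq dczqv kcuji fdj izd
Hunk 3: at line 2 remove [yuzq] add [mhkse,pkhn] -> 13 lines: fpz fqg fikym mhkse pkhn nnyeo ocvja peeg fazfq dczqv kcuji fdj izd
Hunk 4: at line 2 remove [mhkse] add [fbjb,kjbo,tkg] -> 15 lines: fpz fqg fikym fbjb kjbo tkg pkhn nnyeo ocvja peeg fazfq dczqv kcuji fdj izd

Answer: fpz
fqg
fikym
fbjb
kjbo
tkg
pkhn
nnyeo
ocvja
peeg
fazfq
dczqv
kcuji
fdj
izd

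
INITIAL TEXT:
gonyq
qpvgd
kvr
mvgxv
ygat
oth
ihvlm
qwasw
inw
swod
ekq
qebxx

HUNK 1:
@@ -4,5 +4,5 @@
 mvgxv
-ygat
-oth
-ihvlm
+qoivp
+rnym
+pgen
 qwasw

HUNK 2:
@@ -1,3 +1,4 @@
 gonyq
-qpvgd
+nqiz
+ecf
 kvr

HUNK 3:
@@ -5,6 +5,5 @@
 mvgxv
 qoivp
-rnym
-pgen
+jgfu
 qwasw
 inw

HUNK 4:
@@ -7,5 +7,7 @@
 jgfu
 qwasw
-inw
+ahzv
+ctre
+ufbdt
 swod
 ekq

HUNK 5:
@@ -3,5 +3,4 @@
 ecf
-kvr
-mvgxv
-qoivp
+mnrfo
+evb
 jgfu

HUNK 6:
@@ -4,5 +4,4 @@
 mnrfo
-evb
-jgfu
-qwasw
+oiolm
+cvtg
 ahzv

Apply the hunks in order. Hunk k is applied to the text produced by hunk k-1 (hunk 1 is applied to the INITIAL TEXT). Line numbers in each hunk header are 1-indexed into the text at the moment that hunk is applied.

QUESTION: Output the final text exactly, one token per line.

Hunk 1: at line 4 remove [ygat,oth,ihvlm] add [qoivp,rnym,pgen] -> 12 lines: gonyq qpvgd kvr mvgxv qoivp rnym pgen qwasw inw swod ekq qebxx
Hunk 2: at line 1 remove [qpvgd] add [nqiz,ecf] -> 13 lines: gonyq nqiz ecf kvr mvgxv qoivp rnym pgen qwasw inw swod ekq qebxx
Hunk 3: at line 5 remove [rnym,pgen] add [jgfu] -> 12 lines: gonyq nqiz ecf kvr mvgxv qoivp jgfu qwasw inw swod ekq qebxx
Hunk 4: at line 7 remove [inw] add [ahzv,ctre,ufbdt] -> 14 lines: gonyq nqiz ecf kvr mvgxv qoivp jgfu qwasw ahzv ctre ufbdt swod ekq qebxx
Hunk 5: at line 3 remove [kvr,mvgxv,qoivp] add [mnrfo,evb] -> 13 lines: gonyq nqiz ecf mnrfo evb jgfu qwasw ahzv ctre ufbdt swod ekq qebxx
Hunk 6: at line 4 remove [evb,jgfu,qwasw] add [oiolm,cvtg] -> 12 lines: gonyq nqiz ecf mnrfo oiolm cvtg ahzv ctre ufbdt swod ekq qebxx

Answer: gonyq
nqiz
ecf
mnrfo
oiolm
cvtg
ahzv
ctre
ufbdt
swod
ekq
qebxx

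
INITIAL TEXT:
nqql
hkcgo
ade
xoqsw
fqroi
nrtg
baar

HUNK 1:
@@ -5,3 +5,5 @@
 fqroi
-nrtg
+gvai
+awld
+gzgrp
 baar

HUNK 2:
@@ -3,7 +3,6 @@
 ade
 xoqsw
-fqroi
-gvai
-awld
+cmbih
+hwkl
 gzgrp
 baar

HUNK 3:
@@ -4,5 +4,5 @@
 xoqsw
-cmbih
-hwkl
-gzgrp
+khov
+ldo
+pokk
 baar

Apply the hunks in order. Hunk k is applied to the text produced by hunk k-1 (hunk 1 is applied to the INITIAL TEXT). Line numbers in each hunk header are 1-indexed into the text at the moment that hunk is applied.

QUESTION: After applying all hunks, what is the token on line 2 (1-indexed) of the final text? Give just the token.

Answer: hkcgo

Derivation:
Hunk 1: at line 5 remove [nrtg] add [gvai,awld,gzgrp] -> 9 lines: nqql hkcgo ade xoqsw fqroi gvai awld gzgrp baar
Hunk 2: at line 3 remove [fqroi,gvai,awld] add [cmbih,hwkl] -> 8 lines: nqql hkcgo ade xoqsw cmbih hwkl gzgrp baar
Hunk 3: at line 4 remove [cmbih,hwkl,gzgrp] add [khov,ldo,pokk] -> 8 lines: nqql hkcgo ade xoqsw khov ldo pokk baar
Final line 2: hkcgo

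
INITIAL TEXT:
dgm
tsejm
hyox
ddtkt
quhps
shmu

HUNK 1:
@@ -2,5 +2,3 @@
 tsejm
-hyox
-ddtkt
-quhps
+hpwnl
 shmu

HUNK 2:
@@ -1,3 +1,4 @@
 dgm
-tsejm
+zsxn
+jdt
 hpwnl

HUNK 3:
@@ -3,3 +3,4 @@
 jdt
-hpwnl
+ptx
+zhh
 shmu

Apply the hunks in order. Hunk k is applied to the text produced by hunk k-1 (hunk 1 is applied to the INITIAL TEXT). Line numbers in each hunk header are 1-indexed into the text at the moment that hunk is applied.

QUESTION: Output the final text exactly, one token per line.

Hunk 1: at line 2 remove [hyox,ddtkt,quhps] add [hpwnl] -> 4 lines: dgm tsejm hpwnl shmu
Hunk 2: at line 1 remove [tsejm] add [zsxn,jdt] -> 5 lines: dgm zsxn jdt hpwnl shmu
Hunk 3: at line 3 remove [hpwnl] add [ptx,zhh] -> 6 lines: dgm zsxn jdt ptx zhh shmu

Answer: dgm
zsxn
jdt
ptx
zhh
shmu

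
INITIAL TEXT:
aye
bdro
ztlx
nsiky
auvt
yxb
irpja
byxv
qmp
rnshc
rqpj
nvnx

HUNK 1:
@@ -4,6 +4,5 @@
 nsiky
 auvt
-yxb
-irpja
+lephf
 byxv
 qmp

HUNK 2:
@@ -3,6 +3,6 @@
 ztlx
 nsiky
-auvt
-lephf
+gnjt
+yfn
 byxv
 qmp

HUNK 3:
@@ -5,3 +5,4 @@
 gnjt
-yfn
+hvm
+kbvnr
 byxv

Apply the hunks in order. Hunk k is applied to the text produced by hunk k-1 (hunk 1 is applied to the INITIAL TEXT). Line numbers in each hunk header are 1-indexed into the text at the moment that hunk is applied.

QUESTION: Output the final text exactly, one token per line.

Answer: aye
bdro
ztlx
nsiky
gnjt
hvm
kbvnr
byxv
qmp
rnshc
rqpj
nvnx

Derivation:
Hunk 1: at line 4 remove [yxb,irpja] add [lephf] -> 11 lines: aye bdro ztlx nsiky auvt lephf byxv qmp rnshc rqpj nvnx
Hunk 2: at line 3 remove [auvt,lephf] add [gnjt,yfn] -> 11 lines: aye bdro ztlx nsiky gnjt yfn byxv qmp rnshc rqpj nvnx
Hunk 3: at line 5 remove [yfn] add [hvm,kbvnr] -> 12 lines: aye bdro ztlx nsiky gnjt hvm kbvnr byxv qmp rnshc rqpj nvnx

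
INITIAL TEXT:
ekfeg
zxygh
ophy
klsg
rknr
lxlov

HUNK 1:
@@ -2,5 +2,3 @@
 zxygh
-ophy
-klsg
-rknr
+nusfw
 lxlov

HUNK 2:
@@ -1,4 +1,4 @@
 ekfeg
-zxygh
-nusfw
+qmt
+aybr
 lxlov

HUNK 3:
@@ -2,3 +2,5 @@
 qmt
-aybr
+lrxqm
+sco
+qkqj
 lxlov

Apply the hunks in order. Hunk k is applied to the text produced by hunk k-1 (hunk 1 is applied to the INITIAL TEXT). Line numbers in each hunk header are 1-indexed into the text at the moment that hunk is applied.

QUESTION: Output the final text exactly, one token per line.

Answer: ekfeg
qmt
lrxqm
sco
qkqj
lxlov

Derivation:
Hunk 1: at line 2 remove [ophy,klsg,rknr] add [nusfw] -> 4 lines: ekfeg zxygh nusfw lxlov
Hunk 2: at line 1 remove [zxygh,nusfw] add [qmt,aybr] -> 4 lines: ekfeg qmt aybr lxlov
Hunk 3: at line 2 remove [aybr] add [lrxqm,sco,qkqj] -> 6 lines: ekfeg qmt lrxqm sco qkqj lxlov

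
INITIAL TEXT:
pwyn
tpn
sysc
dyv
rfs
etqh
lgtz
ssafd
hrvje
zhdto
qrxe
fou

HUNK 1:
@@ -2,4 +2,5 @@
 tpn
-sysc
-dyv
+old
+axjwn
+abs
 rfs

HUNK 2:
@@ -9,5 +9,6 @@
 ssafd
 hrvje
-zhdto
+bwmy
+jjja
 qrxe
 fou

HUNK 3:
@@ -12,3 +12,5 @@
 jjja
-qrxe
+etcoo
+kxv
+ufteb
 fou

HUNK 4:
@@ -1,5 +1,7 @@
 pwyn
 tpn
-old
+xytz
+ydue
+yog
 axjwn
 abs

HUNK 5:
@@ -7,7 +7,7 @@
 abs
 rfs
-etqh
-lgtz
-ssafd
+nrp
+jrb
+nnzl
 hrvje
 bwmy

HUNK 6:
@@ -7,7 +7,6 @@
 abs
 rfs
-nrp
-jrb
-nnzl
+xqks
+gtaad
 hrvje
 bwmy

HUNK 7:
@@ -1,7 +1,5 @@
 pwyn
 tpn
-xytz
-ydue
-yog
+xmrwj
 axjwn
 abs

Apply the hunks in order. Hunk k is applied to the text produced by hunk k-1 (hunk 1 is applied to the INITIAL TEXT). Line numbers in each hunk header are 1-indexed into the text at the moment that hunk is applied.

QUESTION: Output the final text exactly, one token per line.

Hunk 1: at line 2 remove [sysc,dyv] add [old,axjwn,abs] -> 13 lines: pwyn tpn old axjwn abs rfs etqh lgtz ssafd hrvje zhdto qrxe fou
Hunk 2: at line 9 remove [zhdto] add [bwmy,jjja] -> 14 lines: pwyn tpn old axjwn abs rfs etqh lgtz ssafd hrvje bwmy jjja qrxe fou
Hunk 3: at line 12 remove [qrxe] add [etcoo,kxv,ufteb] -> 16 lines: pwyn tpn old axjwn abs rfs etqh lgtz ssafd hrvje bwmy jjja etcoo kxv ufteb fou
Hunk 4: at line 1 remove [old] add [xytz,ydue,yog] -> 18 lines: pwyn tpn xytz ydue yog axjwn abs rfs etqh lgtz ssafd hrvje bwmy jjja etcoo kxv ufteb fou
Hunk 5: at line 7 remove [etqh,lgtz,ssafd] add [nrp,jrb,nnzl] -> 18 lines: pwyn tpn xytz ydue yog axjwn abs rfs nrp jrb nnzl hrvje bwmy jjja etcoo kxv ufteb fou
Hunk 6: at line 7 remove [nrp,jrb,nnzl] add [xqks,gtaad] -> 17 lines: pwyn tpn xytz ydue yog axjwn abs rfs xqks gtaad hrvje bwmy jjja etcoo kxv ufteb fou
Hunk 7: at line 1 remove [xytz,ydue,yog] add [xmrwj] -> 15 lines: pwyn tpn xmrwj axjwn abs rfs xqks gtaad hrvje bwmy jjja etcoo kxv ufteb fou

Answer: pwyn
tpn
xmrwj
axjwn
abs
rfs
xqks
gtaad
hrvje
bwmy
jjja
etcoo
kxv
ufteb
fou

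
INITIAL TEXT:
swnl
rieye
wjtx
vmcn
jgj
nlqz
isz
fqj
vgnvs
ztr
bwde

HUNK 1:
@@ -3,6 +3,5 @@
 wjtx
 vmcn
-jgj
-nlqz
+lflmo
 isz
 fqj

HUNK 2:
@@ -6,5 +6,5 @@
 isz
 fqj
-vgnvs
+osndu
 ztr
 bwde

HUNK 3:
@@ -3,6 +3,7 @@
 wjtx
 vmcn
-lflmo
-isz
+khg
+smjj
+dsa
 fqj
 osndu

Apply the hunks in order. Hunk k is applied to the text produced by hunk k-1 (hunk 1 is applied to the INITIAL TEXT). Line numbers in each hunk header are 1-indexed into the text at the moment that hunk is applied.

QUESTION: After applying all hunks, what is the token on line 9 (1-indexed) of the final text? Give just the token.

Hunk 1: at line 3 remove [jgj,nlqz] add [lflmo] -> 10 lines: swnl rieye wjtx vmcn lflmo isz fqj vgnvs ztr bwde
Hunk 2: at line 6 remove [vgnvs] add [osndu] -> 10 lines: swnl rieye wjtx vmcn lflmo isz fqj osndu ztr bwde
Hunk 3: at line 3 remove [lflmo,isz] add [khg,smjj,dsa] -> 11 lines: swnl rieye wjtx vmcn khg smjj dsa fqj osndu ztr bwde
Final line 9: osndu

Answer: osndu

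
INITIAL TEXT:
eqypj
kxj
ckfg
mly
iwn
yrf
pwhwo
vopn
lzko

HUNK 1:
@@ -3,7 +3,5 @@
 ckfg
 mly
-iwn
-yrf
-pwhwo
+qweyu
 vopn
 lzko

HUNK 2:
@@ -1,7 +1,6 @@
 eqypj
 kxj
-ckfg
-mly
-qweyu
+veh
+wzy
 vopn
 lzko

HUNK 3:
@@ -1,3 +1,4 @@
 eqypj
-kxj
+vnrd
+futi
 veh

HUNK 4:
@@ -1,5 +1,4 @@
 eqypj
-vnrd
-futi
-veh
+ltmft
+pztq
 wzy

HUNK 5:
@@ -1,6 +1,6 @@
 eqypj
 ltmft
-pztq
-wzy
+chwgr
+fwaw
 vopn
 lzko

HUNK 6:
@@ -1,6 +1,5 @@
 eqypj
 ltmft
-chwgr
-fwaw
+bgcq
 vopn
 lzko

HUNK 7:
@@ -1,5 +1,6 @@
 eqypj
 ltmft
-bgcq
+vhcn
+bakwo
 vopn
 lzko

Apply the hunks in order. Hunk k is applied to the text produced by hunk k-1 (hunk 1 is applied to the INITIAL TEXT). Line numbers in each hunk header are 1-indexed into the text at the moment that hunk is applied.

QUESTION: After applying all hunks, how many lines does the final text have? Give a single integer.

Answer: 6

Derivation:
Hunk 1: at line 3 remove [iwn,yrf,pwhwo] add [qweyu] -> 7 lines: eqypj kxj ckfg mly qweyu vopn lzko
Hunk 2: at line 1 remove [ckfg,mly,qweyu] add [veh,wzy] -> 6 lines: eqypj kxj veh wzy vopn lzko
Hunk 3: at line 1 remove [kxj] add [vnrd,futi] -> 7 lines: eqypj vnrd futi veh wzy vopn lzko
Hunk 4: at line 1 remove [vnrd,futi,veh] add [ltmft,pztq] -> 6 lines: eqypj ltmft pztq wzy vopn lzko
Hunk 5: at line 1 remove [pztq,wzy] add [chwgr,fwaw] -> 6 lines: eqypj ltmft chwgr fwaw vopn lzko
Hunk 6: at line 1 remove [chwgr,fwaw] add [bgcq] -> 5 lines: eqypj ltmft bgcq vopn lzko
Hunk 7: at line 1 remove [bgcq] add [vhcn,bakwo] -> 6 lines: eqypj ltmft vhcn bakwo vopn lzko
Final line count: 6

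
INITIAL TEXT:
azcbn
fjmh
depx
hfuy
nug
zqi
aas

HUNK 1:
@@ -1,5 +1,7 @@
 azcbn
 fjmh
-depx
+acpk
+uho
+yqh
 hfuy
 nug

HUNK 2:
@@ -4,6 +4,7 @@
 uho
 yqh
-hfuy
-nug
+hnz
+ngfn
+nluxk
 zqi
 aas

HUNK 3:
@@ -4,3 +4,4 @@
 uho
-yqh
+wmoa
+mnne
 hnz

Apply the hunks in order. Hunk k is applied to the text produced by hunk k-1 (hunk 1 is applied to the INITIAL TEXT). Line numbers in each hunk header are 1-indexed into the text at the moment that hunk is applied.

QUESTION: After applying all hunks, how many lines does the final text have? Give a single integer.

Answer: 11

Derivation:
Hunk 1: at line 1 remove [depx] add [acpk,uho,yqh] -> 9 lines: azcbn fjmh acpk uho yqh hfuy nug zqi aas
Hunk 2: at line 4 remove [hfuy,nug] add [hnz,ngfn,nluxk] -> 10 lines: azcbn fjmh acpk uho yqh hnz ngfn nluxk zqi aas
Hunk 3: at line 4 remove [yqh] add [wmoa,mnne] -> 11 lines: azcbn fjmh acpk uho wmoa mnne hnz ngfn nluxk zqi aas
Final line count: 11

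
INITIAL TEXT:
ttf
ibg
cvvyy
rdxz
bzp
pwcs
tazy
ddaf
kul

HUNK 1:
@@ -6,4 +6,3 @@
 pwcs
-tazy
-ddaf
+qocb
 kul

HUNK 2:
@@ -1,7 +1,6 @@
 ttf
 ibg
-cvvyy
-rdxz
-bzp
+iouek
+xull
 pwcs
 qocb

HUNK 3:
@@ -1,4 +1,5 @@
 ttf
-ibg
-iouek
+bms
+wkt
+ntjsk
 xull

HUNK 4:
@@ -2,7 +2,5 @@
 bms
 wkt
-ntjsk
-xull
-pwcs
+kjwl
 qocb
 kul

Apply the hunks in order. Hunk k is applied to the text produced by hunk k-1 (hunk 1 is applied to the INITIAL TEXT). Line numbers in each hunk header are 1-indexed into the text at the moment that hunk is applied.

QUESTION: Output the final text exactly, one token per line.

Answer: ttf
bms
wkt
kjwl
qocb
kul

Derivation:
Hunk 1: at line 6 remove [tazy,ddaf] add [qocb] -> 8 lines: ttf ibg cvvyy rdxz bzp pwcs qocb kul
Hunk 2: at line 1 remove [cvvyy,rdxz,bzp] add [iouek,xull] -> 7 lines: ttf ibg iouek xull pwcs qocb kul
Hunk 3: at line 1 remove [ibg,iouek] add [bms,wkt,ntjsk] -> 8 lines: ttf bms wkt ntjsk xull pwcs qocb kul
Hunk 4: at line 2 remove [ntjsk,xull,pwcs] add [kjwl] -> 6 lines: ttf bms wkt kjwl qocb kul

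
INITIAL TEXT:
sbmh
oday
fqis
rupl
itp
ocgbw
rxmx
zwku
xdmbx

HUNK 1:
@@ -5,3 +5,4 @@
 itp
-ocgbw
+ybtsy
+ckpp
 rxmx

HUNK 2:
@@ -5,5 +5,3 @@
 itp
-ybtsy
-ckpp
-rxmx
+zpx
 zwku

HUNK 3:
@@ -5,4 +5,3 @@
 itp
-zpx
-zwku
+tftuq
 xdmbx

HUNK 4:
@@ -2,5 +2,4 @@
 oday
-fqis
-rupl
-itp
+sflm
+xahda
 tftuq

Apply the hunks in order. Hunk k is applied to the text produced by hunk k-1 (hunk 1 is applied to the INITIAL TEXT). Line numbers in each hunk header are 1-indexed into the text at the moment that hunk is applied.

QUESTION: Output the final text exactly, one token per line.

Answer: sbmh
oday
sflm
xahda
tftuq
xdmbx

Derivation:
Hunk 1: at line 5 remove [ocgbw] add [ybtsy,ckpp] -> 10 lines: sbmh oday fqis rupl itp ybtsy ckpp rxmx zwku xdmbx
Hunk 2: at line 5 remove [ybtsy,ckpp,rxmx] add [zpx] -> 8 lines: sbmh oday fqis rupl itp zpx zwku xdmbx
Hunk 3: at line 5 remove [zpx,zwku] add [tftuq] -> 7 lines: sbmh oday fqis rupl itp tftuq xdmbx
Hunk 4: at line 2 remove [fqis,rupl,itp] add [sflm,xahda] -> 6 lines: sbmh oday sflm xahda tftuq xdmbx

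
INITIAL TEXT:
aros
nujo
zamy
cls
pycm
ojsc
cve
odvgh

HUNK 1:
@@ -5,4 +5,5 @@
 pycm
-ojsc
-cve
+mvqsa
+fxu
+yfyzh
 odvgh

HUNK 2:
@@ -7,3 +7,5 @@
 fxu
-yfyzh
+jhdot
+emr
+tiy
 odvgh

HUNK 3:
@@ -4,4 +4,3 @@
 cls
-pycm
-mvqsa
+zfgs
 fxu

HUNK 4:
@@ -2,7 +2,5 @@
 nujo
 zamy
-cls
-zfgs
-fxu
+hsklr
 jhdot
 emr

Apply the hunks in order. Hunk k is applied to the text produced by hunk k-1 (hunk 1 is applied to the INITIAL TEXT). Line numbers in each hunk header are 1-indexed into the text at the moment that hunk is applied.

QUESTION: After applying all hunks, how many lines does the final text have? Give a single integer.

Answer: 8

Derivation:
Hunk 1: at line 5 remove [ojsc,cve] add [mvqsa,fxu,yfyzh] -> 9 lines: aros nujo zamy cls pycm mvqsa fxu yfyzh odvgh
Hunk 2: at line 7 remove [yfyzh] add [jhdot,emr,tiy] -> 11 lines: aros nujo zamy cls pycm mvqsa fxu jhdot emr tiy odvgh
Hunk 3: at line 4 remove [pycm,mvqsa] add [zfgs] -> 10 lines: aros nujo zamy cls zfgs fxu jhdot emr tiy odvgh
Hunk 4: at line 2 remove [cls,zfgs,fxu] add [hsklr] -> 8 lines: aros nujo zamy hsklr jhdot emr tiy odvgh
Final line count: 8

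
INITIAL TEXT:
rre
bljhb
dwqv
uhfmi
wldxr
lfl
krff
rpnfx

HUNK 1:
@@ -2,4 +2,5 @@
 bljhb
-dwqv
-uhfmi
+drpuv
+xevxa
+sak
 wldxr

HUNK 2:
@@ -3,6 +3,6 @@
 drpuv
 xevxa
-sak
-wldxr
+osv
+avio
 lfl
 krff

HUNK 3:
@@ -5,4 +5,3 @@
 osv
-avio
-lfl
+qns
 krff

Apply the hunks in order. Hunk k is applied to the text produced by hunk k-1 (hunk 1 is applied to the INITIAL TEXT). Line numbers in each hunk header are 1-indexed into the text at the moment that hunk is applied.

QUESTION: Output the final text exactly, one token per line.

Answer: rre
bljhb
drpuv
xevxa
osv
qns
krff
rpnfx

Derivation:
Hunk 1: at line 2 remove [dwqv,uhfmi] add [drpuv,xevxa,sak] -> 9 lines: rre bljhb drpuv xevxa sak wldxr lfl krff rpnfx
Hunk 2: at line 3 remove [sak,wldxr] add [osv,avio] -> 9 lines: rre bljhb drpuv xevxa osv avio lfl krff rpnfx
Hunk 3: at line 5 remove [avio,lfl] add [qns] -> 8 lines: rre bljhb drpuv xevxa osv qns krff rpnfx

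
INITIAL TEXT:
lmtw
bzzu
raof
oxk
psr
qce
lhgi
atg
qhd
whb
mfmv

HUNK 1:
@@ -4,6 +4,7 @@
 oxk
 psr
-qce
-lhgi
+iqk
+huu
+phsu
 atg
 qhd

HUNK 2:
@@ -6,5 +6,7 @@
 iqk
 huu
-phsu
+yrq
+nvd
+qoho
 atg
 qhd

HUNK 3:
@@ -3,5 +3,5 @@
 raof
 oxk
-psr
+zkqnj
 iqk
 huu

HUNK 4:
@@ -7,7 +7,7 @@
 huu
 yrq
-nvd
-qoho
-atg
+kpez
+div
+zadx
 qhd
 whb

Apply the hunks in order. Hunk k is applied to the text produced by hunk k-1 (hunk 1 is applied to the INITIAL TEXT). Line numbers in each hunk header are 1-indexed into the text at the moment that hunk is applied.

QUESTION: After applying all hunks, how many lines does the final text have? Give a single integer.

Hunk 1: at line 4 remove [qce,lhgi] add [iqk,huu,phsu] -> 12 lines: lmtw bzzu raof oxk psr iqk huu phsu atg qhd whb mfmv
Hunk 2: at line 6 remove [phsu] add [yrq,nvd,qoho] -> 14 lines: lmtw bzzu raof oxk psr iqk huu yrq nvd qoho atg qhd whb mfmv
Hunk 3: at line 3 remove [psr] add [zkqnj] -> 14 lines: lmtw bzzu raof oxk zkqnj iqk huu yrq nvd qoho atg qhd whb mfmv
Hunk 4: at line 7 remove [nvd,qoho,atg] add [kpez,div,zadx] -> 14 lines: lmtw bzzu raof oxk zkqnj iqk huu yrq kpez div zadx qhd whb mfmv
Final line count: 14

Answer: 14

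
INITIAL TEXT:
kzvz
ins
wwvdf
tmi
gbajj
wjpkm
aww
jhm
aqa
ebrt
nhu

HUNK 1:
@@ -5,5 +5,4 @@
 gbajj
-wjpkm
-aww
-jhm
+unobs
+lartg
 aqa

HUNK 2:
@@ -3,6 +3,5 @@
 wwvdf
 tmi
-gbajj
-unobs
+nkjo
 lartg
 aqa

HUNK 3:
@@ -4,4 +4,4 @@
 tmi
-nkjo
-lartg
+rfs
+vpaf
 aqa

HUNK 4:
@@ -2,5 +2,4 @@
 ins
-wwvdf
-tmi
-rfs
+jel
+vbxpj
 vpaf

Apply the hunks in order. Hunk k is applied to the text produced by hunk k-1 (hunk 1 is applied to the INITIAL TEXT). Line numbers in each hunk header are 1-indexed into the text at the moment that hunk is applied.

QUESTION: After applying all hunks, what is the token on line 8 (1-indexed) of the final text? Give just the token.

Hunk 1: at line 5 remove [wjpkm,aww,jhm] add [unobs,lartg] -> 10 lines: kzvz ins wwvdf tmi gbajj unobs lartg aqa ebrt nhu
Hunk 2: at line 3 remove [gbajj,unobs] add [nkjo] -> 9 lines: kzvz ins wwvdf tmi nkjo lartg aqa ebrt nhu
Hunk 3: at line 4 remove [nkjo,lartg] add [rfs,vpaf] -> 9 lines: kzvz ins wwvdf tmi rfs vpaf aqa ebrt nhu
Hunk 4: at line 2 remove [wwvdf,tmi,rfs] add [jel,vbxpj] -> 8 lines: kzvz ins jel vbxpj vpaf aqa ebrt nhu
Final line 8: nhu

Answer: nhu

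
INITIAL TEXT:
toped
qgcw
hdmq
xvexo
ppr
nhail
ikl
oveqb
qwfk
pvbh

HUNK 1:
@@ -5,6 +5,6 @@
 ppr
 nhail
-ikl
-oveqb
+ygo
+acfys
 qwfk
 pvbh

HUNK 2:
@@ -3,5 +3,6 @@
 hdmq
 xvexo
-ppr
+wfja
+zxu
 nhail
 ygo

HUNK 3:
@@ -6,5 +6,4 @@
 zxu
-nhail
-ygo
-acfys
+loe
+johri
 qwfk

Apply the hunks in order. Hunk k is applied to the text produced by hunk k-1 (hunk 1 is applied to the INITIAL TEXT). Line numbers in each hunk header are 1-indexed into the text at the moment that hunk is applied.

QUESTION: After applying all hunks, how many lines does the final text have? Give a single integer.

Hunk 1: at line 5 remove [ikl,oveqb] add [ygo,acfys] -> 10 lines: toped qgcw hdmq xvexo ppr nhail ygo acfys qwfk pvbh
Hunk 2: at line 3 remove [ppr] add [wfja,zxu] -> 11 lines: toped qgcw hdmq xvexo wfja zxu nhail ygo acfys qwfk pvbh
Hunk 3: at line 6 remove [nhail,ygo,acfys] add [loe,johri] -> 10 lines: toped qgcw hdmq xvexo wfja zxu loe johri qwfk pvbh
Final line count: 10

Answer: 10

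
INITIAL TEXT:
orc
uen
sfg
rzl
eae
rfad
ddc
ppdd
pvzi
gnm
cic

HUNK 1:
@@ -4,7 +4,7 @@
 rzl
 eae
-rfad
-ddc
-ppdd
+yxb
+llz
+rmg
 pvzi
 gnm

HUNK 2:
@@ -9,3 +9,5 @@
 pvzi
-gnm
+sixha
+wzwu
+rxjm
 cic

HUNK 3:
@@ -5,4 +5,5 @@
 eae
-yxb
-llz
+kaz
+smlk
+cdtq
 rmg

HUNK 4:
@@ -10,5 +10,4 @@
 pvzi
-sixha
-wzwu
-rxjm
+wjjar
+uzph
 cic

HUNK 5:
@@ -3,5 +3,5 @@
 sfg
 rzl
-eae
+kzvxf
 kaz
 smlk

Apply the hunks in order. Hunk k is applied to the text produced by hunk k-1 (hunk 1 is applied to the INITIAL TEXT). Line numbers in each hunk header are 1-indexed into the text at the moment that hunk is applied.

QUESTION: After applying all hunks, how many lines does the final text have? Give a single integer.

Answer: 13

Derivation:
Hunk 1: at line 4 remove [rfad,ddc,ppdd] add [yxb,llz,rmg] -> 11 lines: orc uen sfg rzl eae yxb llz rmg pvzi gnm cic
Hunk 2: at line 9 remove [gnm] add [sixha,wzwu,rxjm] -> 13 lines: orc uen sfg rzl eae yxb llz rmg pvzi sixha wzwu rxjm cic
Hunk 3: at line 5 remove [yxb,llz] add [kaz,smlk,cdtq] -> 14 lines: orc uen sfg rzl eae kaz smlk cdtq rmg pvzi sixha wzwu rxjm cic
Hunk 4: at line 10 remove [sixha,wzwu,rxjm] add [wjjar,uzph] -> 13 lines: orc uen sfg rzl eae kaz smlk cdtq rmg pvzi wjjar uzph cic
Hunk 5: at line 3 remove [eae] add [kzvxf] -> 13 lines: orc uen sfg rzl kzvxf kaz smlk cdtq rmg pvzi wjjar uzph cic
Final line count: 13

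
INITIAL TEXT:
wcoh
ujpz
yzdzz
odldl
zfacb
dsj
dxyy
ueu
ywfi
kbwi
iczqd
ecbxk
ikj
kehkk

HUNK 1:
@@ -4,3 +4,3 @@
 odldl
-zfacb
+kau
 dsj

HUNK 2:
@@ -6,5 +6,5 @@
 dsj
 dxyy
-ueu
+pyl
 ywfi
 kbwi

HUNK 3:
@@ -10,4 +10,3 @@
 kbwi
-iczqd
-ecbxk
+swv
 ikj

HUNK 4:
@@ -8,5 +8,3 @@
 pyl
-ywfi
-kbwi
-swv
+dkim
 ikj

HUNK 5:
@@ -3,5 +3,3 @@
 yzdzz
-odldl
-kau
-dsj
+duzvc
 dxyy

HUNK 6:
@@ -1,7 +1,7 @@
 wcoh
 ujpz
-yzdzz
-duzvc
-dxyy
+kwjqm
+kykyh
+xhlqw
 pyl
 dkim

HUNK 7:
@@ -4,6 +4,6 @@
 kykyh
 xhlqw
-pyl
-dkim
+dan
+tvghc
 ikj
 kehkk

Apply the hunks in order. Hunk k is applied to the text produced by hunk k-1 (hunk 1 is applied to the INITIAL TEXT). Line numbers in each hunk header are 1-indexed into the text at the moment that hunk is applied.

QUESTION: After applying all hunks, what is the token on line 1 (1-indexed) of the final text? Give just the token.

Hunk 1: at line 4 remove [zfacb] add [kau] -> 14 lines: wcoh ujpz yzdzz odldl kau dsj dxyy ueu ywfi kbwi iczqd ecbxk ikj kehkk
Hunk 2: at line 6 remove [ueu] add [pyl] -> 14 lines: wcoh ujpz yzdzz odldl kau dsj dxyy pyl ywfi kbwi iczqd ecbxk ikj kehkk
Hunk 3: at line 10 remove [iczqd,ecbxk] add [swv] -> 13 lines: wcoh ujpz yzdzz odldl kau dsj dxyy pyl ywfi kbwi swv ikj kehkk
Hunk 4: at line 8 remove [ywfi,kbwi,swv] add [dkim] -> 11 lines: wcoh ujpz yzdzz odldl kau dsj dxyy pyl dkim ikj kehkk
Hunk 5: at line 3 remove [odldl,kau,dsj] add [duzvc] -> 9 lines: wcoh ujpz yzdzz duzvc dxyy pyl dkim ikj kehkk
Hunk 6: at line 1 remove [yzdzz,duzvc,dxyy] add [kwjqm,kykyh,xhlqw] -> 9 lines: wcoh ujpz kwjqm kykyh xhlqw pyl dkim ikj kehkk
Hunk 7: at line 4 remove [pyl,dkim] add [dan,tvghc] -> 9 lines: wcoh ujpz kwjqm kykyh xhlqw dan tvghc ikj kehkk
Final line 1: wcoh

Answer: wcoh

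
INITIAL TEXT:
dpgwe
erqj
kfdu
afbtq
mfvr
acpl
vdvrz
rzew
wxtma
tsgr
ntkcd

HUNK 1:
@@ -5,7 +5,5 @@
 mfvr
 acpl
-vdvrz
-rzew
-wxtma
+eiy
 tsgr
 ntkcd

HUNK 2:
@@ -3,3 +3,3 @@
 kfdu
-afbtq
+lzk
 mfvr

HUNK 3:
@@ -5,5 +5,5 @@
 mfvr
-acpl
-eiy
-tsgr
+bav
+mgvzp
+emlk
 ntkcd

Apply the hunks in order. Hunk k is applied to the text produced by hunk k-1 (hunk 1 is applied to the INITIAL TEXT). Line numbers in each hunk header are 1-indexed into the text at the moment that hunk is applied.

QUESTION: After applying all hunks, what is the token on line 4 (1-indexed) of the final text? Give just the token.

Hunk 1: at line 5 remove [vdvrz,rzew,wxtma] add [eiy] -> 9 lines: dpgwe erqj kfdu afbtq mfvr acpl eiy tsgr ntkcd
Hunk 2: at line 3 remove [afbtq] add [lzk] -> 9 lines: dpgwe erqj kfdu lzk mfvr acpl eiy tsgr ntkcd
Hunk 3: at line 5 remove [acpl,eiy,tsgr] add [bav,mgvzp,emlk] -> 9 lines: dpgwe erqj kfdu lzk mfvr bav mgvzp emlk ntkcd
Final line 4: lzk

Answer: lzk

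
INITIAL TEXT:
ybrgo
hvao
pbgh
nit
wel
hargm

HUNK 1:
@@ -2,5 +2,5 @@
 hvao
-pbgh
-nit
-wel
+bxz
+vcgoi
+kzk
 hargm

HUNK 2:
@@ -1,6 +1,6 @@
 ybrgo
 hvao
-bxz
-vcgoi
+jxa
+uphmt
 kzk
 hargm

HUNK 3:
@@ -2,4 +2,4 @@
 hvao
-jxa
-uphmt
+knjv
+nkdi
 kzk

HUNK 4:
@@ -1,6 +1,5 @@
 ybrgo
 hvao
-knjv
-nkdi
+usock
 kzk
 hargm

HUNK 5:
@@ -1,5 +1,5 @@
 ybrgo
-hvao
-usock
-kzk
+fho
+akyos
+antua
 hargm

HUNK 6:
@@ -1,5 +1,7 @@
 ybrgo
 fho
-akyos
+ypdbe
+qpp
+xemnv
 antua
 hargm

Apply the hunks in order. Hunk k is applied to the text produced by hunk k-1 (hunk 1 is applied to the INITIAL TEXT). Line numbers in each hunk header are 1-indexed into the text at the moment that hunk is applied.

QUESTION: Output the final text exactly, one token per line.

Hunk 1: at line 2 remove [pbgh,nit,wel] add [bxz,vcgoi,kzk] -> 6 lines: ybrgo hvao bxz vcgoi kzk hargm
Hunk 2: at line 1 remove [bxz,vcgoi] add [jxa,uphmt] -> 6 lines: ybrgo hvao jxa uphmt kzk hargm
Hunk 3: at line 2 remove [jxa,uphmt] add [knjv,nkdi] -> 6 lines: ybrgo hvao knjv nkdi kzk hargm
Hunk 4: at line 1 remove [knjv,nkdi] add [usock] -> 5 lines: ybrgo hvao usock kzk hargm
Hunk 5: at line 1 remove [hvao,usock,kzk] add [fho,akyos,antua] -> 5 lines: ybrgo fho akyos antua hargm
Hunk 6: at line 1 remove [akyos] add [ypdbe,qpp,xemnv] -> 7 lines: ybrgo fho ypdbe qpp xemnv antua hargm

Answer: ybrgo
fho
ypdbe
qpp
xemnv
antua
hargm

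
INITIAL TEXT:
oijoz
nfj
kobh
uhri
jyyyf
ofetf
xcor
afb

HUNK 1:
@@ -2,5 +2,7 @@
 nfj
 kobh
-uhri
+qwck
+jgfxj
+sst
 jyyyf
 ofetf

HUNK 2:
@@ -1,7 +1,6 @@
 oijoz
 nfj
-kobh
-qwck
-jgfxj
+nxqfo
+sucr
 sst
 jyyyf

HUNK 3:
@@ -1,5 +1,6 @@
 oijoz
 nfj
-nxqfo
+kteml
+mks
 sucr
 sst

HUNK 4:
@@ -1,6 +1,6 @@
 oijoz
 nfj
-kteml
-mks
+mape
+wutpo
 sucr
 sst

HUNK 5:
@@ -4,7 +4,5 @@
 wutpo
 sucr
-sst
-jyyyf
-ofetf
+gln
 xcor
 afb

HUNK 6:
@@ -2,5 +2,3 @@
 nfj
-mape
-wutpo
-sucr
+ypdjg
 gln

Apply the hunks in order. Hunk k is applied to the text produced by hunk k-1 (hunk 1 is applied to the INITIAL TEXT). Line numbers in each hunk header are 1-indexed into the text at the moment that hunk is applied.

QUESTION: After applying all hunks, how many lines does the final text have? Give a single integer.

Answer: 6

Derivation:
Hunk 1: at line 2 remove [uhri] add [qwck,jgfxj,sst] -> 10 lines: oijoz nfj kobh qwck jgfxj sst jyyyf ofetf xcor afb
Hunk 2: at line 1 remove [kobh,qwck,jgfxj] add [nxqfo,sucr] -> 9 lines: oijoz nfj nxqfo sucr sst jyyyf ofetf xcor afb
Hunk 3: at line 1 remove [nxqfo] add [kteml,mks] -> 10 lines: oijoz nfj kteml mks sucr sst jyyyf ofetf xcor afb
Hunk 4: at line 1 remove [kteml,mks] add [mape,wutpo] -> 10 lines: oijoz nfj mape wutpo sucr sst jyyyf ofetf xcor afb
Hunk 5: at line 4 remove [sst,jyyyf,ofetf] add [gln] -> 8 lines: oijoz nfj mape wutpo sucr gln xcor afb
Hunk 6: at line 2 remove [mape,wutpo,sucr] add [ypdjg] -> 6 lines: oijoz nfj ypdjg gln xcor afb
Final line count: 6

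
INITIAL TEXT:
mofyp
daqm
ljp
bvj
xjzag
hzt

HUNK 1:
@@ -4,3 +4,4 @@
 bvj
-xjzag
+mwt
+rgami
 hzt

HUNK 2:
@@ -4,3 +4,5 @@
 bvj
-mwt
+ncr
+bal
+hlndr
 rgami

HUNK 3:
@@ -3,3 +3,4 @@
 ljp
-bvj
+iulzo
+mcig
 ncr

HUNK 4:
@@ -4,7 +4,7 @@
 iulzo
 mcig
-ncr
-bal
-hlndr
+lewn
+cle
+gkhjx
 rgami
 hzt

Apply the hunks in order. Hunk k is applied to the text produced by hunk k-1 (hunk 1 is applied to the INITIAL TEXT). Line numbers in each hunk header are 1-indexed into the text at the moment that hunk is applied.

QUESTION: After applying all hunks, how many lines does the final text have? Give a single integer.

Hunk 1: at line 4 remove [xjzag] add [mwt,rgami] -> 7 lines: mofyp daqm ljp bvj mwt rgami hzt
Hunk 2: at line 4 remove [mwt] add [ncr,bal,hlndr] -> 9 lines: mofyp daqm ljp bvj ncr bal hlndr rgami hzt
Hunk 3: at line 3 remove [bvj] add [iulzo,mcig] -> 10 lines: mofyp daqm ljp iulzo mcig ncr bal hlndr rgami hzt
Hunk 4: at line 4 remove [ncr,bal,hlndr] add [lewn,cle,gkhjx] -> 10 lines: mofyp daqm ljp iulzo mcig lewn cle gkhjx rgami hzt
Final line count: 10

Answer: 10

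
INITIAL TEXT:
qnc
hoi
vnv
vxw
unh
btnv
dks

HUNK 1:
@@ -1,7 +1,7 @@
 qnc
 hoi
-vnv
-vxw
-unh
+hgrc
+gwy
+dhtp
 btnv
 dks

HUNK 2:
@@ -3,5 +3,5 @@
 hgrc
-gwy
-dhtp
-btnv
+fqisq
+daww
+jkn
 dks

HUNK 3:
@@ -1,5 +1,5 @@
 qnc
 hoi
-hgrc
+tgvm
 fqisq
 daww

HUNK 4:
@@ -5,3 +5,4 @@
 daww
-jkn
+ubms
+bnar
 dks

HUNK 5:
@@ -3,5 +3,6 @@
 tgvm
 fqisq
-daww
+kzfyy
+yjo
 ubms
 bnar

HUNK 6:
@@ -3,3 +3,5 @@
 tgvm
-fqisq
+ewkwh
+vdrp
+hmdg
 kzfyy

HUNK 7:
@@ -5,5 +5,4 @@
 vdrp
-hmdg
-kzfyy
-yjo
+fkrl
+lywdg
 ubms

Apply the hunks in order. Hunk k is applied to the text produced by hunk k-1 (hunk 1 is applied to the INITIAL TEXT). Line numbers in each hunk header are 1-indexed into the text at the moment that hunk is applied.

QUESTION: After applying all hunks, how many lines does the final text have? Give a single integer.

Answer: 10

Derivation:
Hunk 1: at line 1 remove [vnv,vxw,unh] add [hgrc,gwy,dhtp] -> 7 lines: qnc hoi hgrc gwy dhtp btnv dks
Hunk 2: at line 3 remove [gwy,dhtp,btnv] add [fqisq,daww,jkn] -> 7 lines: qnc hoi hgrc fqisq daww jkn dks
Hunk 3: at line 1 remove [hgrc] add [tgvm] -> 7 lines: qnc hoi tgvm fqisq daww jkn dks
Hunk 4: at line 5 remove [jkn] add [ubms,bnar] -> 8 lines: qnc hoi tgvm fqisq daww ubms bnar dks
Hunk 5: at line 3 remove [daww] add [kzfyy,yjo] -> 9 lines: qnc hoi tgvm fqisq kzfyy yjo ubms bnar dks
Hunk 6: at line 3 remove [fqisq] add [ewkwh,vdrp,hmdg] -> 11 lines: qnc hoi tgvm ewkwh vdrp hmdg kzfyy yjo ubms bnar dks
Hunk 7: at line 5 remove [hmdg,kzfyy,yjo] add [fkrl,lywdg] -> 10 lines: qnc hoi tgvm ewkwh vdrp fkrl lywdg ubms bnar dks
Final line count: 10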